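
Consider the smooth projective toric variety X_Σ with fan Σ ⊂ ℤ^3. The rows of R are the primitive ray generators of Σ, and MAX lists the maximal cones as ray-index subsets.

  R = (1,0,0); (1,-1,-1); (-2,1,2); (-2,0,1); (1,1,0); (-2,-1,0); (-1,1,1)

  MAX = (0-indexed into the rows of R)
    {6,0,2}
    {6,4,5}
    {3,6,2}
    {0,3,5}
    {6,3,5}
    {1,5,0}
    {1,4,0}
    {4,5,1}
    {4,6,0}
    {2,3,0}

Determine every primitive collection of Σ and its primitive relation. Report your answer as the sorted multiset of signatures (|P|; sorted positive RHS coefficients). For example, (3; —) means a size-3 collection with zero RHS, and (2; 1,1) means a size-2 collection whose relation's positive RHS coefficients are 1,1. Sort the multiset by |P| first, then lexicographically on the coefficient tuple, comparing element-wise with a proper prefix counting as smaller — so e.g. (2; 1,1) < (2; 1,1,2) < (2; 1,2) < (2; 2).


Primitive collections (9):

  {1,6}:  v_{1} + v_{6} = 0  →  sig = (2; —)
  {3,4}:  v_{3} + v_{4} = v_{6}  →  sig = (2; 1)
  {1,2}:  v_{1} + v_{2} = v_{0} + v_{3}  →  sig = (2; 1,1)
  {1,3}:  v_{1} + v_{3} = v_{0} + v_{5}  →  sig = (2; 1,1)
  {2,4}:  v_{2} + v_{4} = v_{0} + 2·v_{6}  →  sig = (2; 1,2)
  {2,5}:  v_{2} + v_{5} = 2·v_{3}  →  sig = (2; 2)
  {0,4,5}:  v_{0} + v_{4} + v_{5} = 0  →  sig = (3; —)
  {0,3,6}:  v_{0} + v_{3} + v_{6} = v_{2}  →  sig = (3; 1)
  {0,5,6}:  v_{0} + v_{5} + v_{6} = v_{3}  →  sig = (3; 1)

Sorted signature multiset PRS(X):
    |P|=2: 6 collections, coeffs (), (1), (1,1), (1,1), (1,2), (2)
    |P|=3: 3 collections, coeffs (), (1), (1)


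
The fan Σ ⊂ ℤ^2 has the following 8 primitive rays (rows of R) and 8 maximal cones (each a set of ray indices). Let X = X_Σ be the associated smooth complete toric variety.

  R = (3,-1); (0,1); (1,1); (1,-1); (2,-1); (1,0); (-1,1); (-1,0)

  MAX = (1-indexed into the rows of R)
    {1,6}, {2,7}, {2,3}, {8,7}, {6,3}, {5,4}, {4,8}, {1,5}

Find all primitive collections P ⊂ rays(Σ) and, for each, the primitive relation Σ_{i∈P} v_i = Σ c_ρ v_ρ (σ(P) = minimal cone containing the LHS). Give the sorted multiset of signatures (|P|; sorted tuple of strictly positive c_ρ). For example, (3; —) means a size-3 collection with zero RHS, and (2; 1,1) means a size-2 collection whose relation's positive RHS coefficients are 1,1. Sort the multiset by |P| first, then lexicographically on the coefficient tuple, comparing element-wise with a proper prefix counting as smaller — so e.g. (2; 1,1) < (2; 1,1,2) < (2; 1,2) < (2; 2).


Δ(Σ) — 8 vertices, 20 min non-faces:

  {4,7}:  v_{4} + v_{7} = 0  ⇒ sig = (2; —)
  {6,8}:  v_{6} + v_{8} = 0  ⇒ sig = (2; —)
  {1,8}:  v_{1} + v_{8} = v_{5}  ⇒ sig = (2; 1)
  {2,4}:  v_{2} + v_{4} = v_{6}  ⇒ sig = (2; 1)
  {2,6}:  v_{2} + v_{6} = v_{3}  ⇒ sig = (2; 1)
  {2,8}:  v_{2} + v_{8} = v_{7}  ⇒ sig = (2; 1)
  {3,8}:  v_{3} + v_{8} = v_{2}  ⇒ sig = (2; 1)
  {4,6}:  v_{4} + v_{6} = v_{5}  ⇒ sig = (2; 1)
  {5,6}:  v_{5} + v_{6} = v_{1}  ⇒ sig = (2; 1)
  {5,7}:  v_{5} + v_{7} = v_{6}  ⇒ sig = (2; 1)
  {5,8}:  v_{5} + v_{8} = v_{4}  ⇒ sig = (2; 1)
  {6,7}:  v_{6} + v_{7} = v_{2}  ⇒ sig = (2; 1)
  {1,4}:  v_{1} + v_{4} = 2·v_{5}  ⇒ sig = (2; 2)
  {1,7}:  v_{1} + v_{7} = 2·v_{6}  ⇒ sig = (2; 2)
  {2,5}:  v_{2} + v_{5} = 2·v_{6}  ⇒ sig = (2; 2)
  {3,4}:  v_{3} + v_{4} = 2·v_{6}  ⇒ sig = (2; 2)
  {3,7}:  v_{3} + v_{7} = 2·v_{2}  ⇒ sig = (2; 2)
  {1,2}:  v_{1} + v_{2} = 3·v_{6}  ⇒ sig = (2; 3)
  {3,5}:  v_{3} + v_{5} = 3·v_{6}  ⇒ sig = (2; 3)
  {1,3}:  v_{1} + v_{3} = 4·v_{6}  ⇒ sig = (2; 4)

Sorted signature multiset PRS(X):
    |P|=2: 20 collections, coeffs (), (), (1), (1), (1), (1), (1), (1), (1), (1), (1), (1), (2), (2), (2), (2), (2), (3), (3), (4)


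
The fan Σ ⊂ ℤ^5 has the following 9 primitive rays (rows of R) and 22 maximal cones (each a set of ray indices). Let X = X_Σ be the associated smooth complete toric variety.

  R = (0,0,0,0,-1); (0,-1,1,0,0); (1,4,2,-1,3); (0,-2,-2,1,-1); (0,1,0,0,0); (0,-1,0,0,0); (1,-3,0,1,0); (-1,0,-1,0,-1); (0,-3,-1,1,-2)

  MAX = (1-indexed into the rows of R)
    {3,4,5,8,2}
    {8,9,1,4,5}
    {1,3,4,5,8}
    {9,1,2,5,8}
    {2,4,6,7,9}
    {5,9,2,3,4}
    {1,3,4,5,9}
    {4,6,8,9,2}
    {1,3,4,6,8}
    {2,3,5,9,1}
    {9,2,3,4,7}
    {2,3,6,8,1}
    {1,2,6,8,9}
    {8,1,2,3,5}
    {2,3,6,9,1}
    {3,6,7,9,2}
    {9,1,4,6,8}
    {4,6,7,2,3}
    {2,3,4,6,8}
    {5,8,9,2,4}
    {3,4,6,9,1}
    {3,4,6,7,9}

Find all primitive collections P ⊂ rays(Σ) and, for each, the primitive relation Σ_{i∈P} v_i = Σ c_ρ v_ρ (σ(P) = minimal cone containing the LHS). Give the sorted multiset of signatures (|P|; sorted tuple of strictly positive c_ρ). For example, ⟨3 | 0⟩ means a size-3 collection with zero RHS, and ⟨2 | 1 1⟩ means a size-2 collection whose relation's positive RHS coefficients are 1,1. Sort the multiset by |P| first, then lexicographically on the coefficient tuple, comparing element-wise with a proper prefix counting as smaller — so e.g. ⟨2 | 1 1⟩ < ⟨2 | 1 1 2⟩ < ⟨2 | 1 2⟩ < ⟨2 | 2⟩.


Δ(Σ) — 9 vertices, 7 min non-faces:

  • {5,6}:  v_{5} + v_{6} = 0 ; sig = ⟨2 | 0⟩
  • {7,8}:  v_{7} + v_{8} = v_{2} + v_{4} ; sig = ⟨2 | 1 1⟩
  • {5,7}:  v_{5} + v_{7} = v_{2} + v_{3} + v_{4} + v_{9} ; sig = ⟨2 | 1 1 1 1⟩
  • {1,7}:  v_{1} + v_{7} = v_{3} + v_{6} + 2·v_{9} ; sig = ⟨2 | 1 1 2⟩
  • {1,2,4}:  v_{1} + v_{2} + v_{4} = v_{9} ; sig = ⟨3 | 1⟩
  • {3,8,9}:  v_{3} + v_{8} + v_{9} = v_{5} ; sig = ⟨3 | 1⟩
  • {2,3,4,6,9}:  v_{2} + v_{3} + v_{4} + v_{6} + v_{9} = v_{7} ; sig = ⟨5 | 1⟩

Signatures (|P|; sorted positive RHS coefficients), sorted:
    ⟨2 | 0⟩
    ⟨2 | 1 1⟩
    ⟨2 | 1 1 1 1⟩
    ⟨2 | 1 1 2⟩
    ⟨3 | 1⟩
    ⟨3 | 1⟩
    ⟨5 | 1⟩


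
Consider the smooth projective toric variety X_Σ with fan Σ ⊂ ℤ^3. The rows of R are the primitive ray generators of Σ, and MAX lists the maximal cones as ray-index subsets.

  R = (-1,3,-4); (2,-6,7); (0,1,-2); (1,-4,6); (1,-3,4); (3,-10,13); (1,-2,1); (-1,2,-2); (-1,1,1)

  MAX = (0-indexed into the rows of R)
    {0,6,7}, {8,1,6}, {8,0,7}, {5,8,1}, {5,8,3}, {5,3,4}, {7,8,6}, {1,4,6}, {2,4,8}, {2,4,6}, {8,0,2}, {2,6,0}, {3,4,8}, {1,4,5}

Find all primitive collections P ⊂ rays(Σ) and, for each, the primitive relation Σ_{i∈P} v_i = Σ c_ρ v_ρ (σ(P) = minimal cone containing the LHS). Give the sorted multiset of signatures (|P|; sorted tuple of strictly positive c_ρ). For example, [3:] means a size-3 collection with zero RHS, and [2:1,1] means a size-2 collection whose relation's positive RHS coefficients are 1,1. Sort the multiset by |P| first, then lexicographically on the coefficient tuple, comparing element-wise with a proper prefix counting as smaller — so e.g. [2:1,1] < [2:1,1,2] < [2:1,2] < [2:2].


Δ(Σ) — 9 vertices, 20 min non-faces:

  P={0,4}:  v_{0} + v_{4} = 0 ; sig = [2:]
  P={1,3}:  v_{1} + v_{3} = v_{5} ; sig = [2:1]
  P={2,3}:  v_{2} + v_{3} = v_{4} ; sig = [2:1]
  P={2,7}:  v_{2} + v_{7} = v_{0} ; sig = [2:1]
  P={3,6}:  v_{3} + v_{6} = v_{1} ; sig = [2:1]
  P={0,3}:  v_{0} + v_{3} = v_{6} + v_{8} ; sig = [2:1,1]
  P={1,2}:  v_{1} + v_{2} = v_{4} + v_{6} ; sig = [2:1,1]
  P={2,5}:  v_{2} + v_{5} = v_{1} + v_{4} ; sig = [2:1,1]
  P={4,7}:  v_{4} + v_{7} = v_{6} + v_{8} ; sig = [2:1,1]
  P={0,5}:  v_{0} + v_{5} = v_{1} + v_{6} + v_{8} ; sig = [2:1,1,1]
  P={0,1}:  v_{0} + v_{1} = 2·v_{6} + v_{8} ; sig = [2:1,2]
  P={5,7}:  v_{5} + v_{7} = v_{1} + 2·v_{6} + 2·v_{8} ; sig = [2:1,2,2]
  P={5,6}:  v_{5} + v_{6} = 2·v_{1} ; sig = [2:2]
  P={3,7}:  v_{3} + v_{7} = 2·v_{6} + 2·v_{8} ; sig = [2:2,2]
  P={1,7}:  v_{1} + v_{7} = 3·v_{6} + 2·v_{8} ; sig = [2:2,3]
  P={2,6,8}:  v_{2} + v_{6} + v_{8} = 0 ; sig = [3:]
  P={0,6,8}:  v_{0} + v_{6} + v_{8} = v_{7} ; sig = [3:1]
  P={4,6,8}:  v_{4} + v_{6} + v_{8} = v_{3} ; sig = [3:1]
  P={1,4,8}:  v_{1} + v_{4} + v_{8} = 2·v_{3} ; sig = [3:2]
  P={4,5,8}:  v_{4} + v_{5} + v_{8} = 3·v_{3} ; sig = [3:3]

Sorted signature multiset PRS(X):
[[2:], [2:1], [2:1], [2:1], [2:1], [2:1,1], [2:1,1], [2:1,1], [2:1,1], [2:1,1,1], [2:1,2], [2:1,2,2], [2:2], [2:2,2], [2:2,3], [3:], [3:1], [3:1], [3:2], [3:3]]


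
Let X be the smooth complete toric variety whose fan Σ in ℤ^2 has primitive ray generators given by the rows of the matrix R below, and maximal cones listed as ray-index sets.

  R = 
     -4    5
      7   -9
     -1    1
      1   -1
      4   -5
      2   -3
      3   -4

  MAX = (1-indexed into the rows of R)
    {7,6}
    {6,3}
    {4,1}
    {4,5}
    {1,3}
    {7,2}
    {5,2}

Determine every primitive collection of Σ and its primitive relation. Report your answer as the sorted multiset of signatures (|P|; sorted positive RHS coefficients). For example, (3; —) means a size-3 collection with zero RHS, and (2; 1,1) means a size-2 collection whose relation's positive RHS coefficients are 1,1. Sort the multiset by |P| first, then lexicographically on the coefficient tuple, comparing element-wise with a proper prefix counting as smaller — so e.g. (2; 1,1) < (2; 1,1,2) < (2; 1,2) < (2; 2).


Δ(Σ) — 7 vertices, 14 min non-faces:

  P={1,5}:  v_{1} + v_{5} = 0  ⟹  sig = (2; —)
  P={3,4}:  v_{3} + v_{4} = 0  ⟹  sig = (2; —)
  P={1,2}:  v_{1} + v_{2} = v_{7}  ⟹  sig = (2; 1)
  P={1,7}:  v_{1} + v_{7} = v_{3}  ⟹  sig = (2; 1)
  P={3,5}:  v_{3} + v_{5} = v_{7}  ⟹  sig = (2; 1)
  P={3,7}:  v_{3} + v_{7} = v_{6}  ⟹  sig = (2; 1)
  P={4,6}:  v_{4} + v_{6} = v_{7}  ⟹  sig = (2; 1)
  P={4,7}:  v_{4} + v_{7} = v_{5}  ⟹  sig = (2; 1)
  P={5,7}:  v_{5} + v_{7} = v_{2}  ⟹  sig = (2; 1)
  P={1,6}:  v_{1} + v_{6} = 2·v_{3}  ⟹  sig = (2; 2)
  P={2,3}:  v_{2} + v_{3} = 2·v_{7}  ⟹  sig = (2; 2)
  P={2,4}:  v_{2} + v_{4} = 2·v_{5}  ⟹  sig = (2; 2)
  P={5,6}:  v_{5} + v_{6} = 2·v_{7}  ⟹  sig = (2; 2)
  P={2,6}:  v_{2} + v_{6} = 3·v_{7}  ⟹  sig = (2; 3)

Sorted signature multiset PRS(X):
{ (2; —) ×2,  (2; 1) ×7,  (2; 2) ×4,  (2; 3) }


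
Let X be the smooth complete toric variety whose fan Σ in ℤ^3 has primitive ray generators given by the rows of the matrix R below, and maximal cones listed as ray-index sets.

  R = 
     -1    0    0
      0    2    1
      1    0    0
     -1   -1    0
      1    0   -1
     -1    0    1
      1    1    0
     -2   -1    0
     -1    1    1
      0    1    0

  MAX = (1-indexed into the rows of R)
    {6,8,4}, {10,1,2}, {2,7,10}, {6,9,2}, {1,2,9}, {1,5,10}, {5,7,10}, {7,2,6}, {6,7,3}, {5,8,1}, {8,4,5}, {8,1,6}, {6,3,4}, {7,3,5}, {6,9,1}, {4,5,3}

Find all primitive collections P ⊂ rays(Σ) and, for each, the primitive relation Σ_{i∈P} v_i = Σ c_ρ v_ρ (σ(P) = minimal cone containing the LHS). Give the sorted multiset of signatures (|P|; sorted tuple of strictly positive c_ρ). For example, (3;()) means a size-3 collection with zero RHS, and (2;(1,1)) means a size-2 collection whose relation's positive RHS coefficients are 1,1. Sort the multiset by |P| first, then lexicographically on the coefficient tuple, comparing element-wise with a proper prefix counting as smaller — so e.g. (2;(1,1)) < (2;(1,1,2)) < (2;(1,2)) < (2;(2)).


|primitive collections| = 22. Relations:

  {1,3}:  v_{1} + v_{3} = 0 — sig = (2;())
  {4,7}:  v_{4} + v_{7} = 0 — sig = (2;())
  {5,6}:  v_{5} + v_{6} = 0 — sig = (2;())
  {1,4}:  v_{1} + v_{4} = v_{8} — sig = (2;(1))
  {1,7}:  v_{1} + v_{7} = v_{10} — sig = (2;(1))
  {2,4}:  v_{2} + v_{4} = v_{9} — sig = (2;(1))
  {3,8}:  v_{3} + v_{8} = v_{4} — sig = (2;(1))
  {3,10}:  v_{3} + v_{10} = v_{7} — sig = (2;(1))
  {4,10}:  v_{4} + v_{10} = v_{1} — sig = (2;(1))
  {5,9}:  v_{5} + v_{9} = v_{10} — sig = (2;(1))
  {6,10}:  v_{6} + v_{10} = v_{9} — sig = (2;(1))
  {7,8}:  v_{7} + v_{8} = v_{1} — sig = (2;(1))
  {7,9}:  v_{7} + v_{9} = v_{2} — sig = (2;(1))
  {2,5}:  v_{2} + v_{5} = v_{7} + v_{10} — sig = (2;(1,1))
  {2,8}:  v_{2} + v_{8} = v_{1} + v_{9} — sig = (2;(1,1))
  {3,9}:  v_{3} + v_{9} = v_{6} + v_{7} — sig = (2;(1,1))
  {4,9}:  v_{4} + v_{9} = v_{1} + v_{6} — sig = (2;(1,1))
  {9,10}:  v_{9} + v_{10} = v_{1} + v_{2} — sig = (2;(1,1))
  {2,3}:  v_{2} + v_{3} = v_{6} + 2·v_{7} — sig = (2;(1,2))
  {8,9}:  v_{8} + v_{9} = 2·v_{1} + v_{6} — sig = (2;(1,2))
  {8,10}:  v_{8} + v_{10} = 2·v_{1} — sig = (2;(2))
  {1,2,6}:  v_{1} + v_{2} + v_{6} = 2·v_{9} — sig = (3;(2))

Signatures (|P|; sorted positive RHS coefficients), sorted:
{ (2;()) ×3,  (2;(1)) ×10,  (2;(1,1)) ×5,  (2;(1,2)) ×2,  (2;(2)),  (3;(2)) }


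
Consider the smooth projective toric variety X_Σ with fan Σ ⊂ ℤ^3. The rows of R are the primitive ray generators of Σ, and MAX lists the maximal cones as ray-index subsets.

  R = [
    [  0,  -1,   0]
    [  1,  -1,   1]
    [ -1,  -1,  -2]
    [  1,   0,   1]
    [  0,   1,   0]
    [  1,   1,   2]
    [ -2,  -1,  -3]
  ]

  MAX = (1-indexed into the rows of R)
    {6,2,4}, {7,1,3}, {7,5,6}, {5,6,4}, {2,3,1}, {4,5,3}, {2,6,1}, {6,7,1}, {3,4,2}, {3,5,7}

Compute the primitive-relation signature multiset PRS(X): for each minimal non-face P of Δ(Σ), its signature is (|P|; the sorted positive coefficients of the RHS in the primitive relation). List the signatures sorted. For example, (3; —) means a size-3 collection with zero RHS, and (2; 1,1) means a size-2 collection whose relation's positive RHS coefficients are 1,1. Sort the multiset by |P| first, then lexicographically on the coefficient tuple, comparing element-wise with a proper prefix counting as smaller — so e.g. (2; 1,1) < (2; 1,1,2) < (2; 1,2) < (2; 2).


The 6 primitive collections of Σ (r=7, n=3):

  • {1,5}:  v_{1} + v_{5} = 0 — sig = (2; —)
  • {3,6}:  v_{3} + v_{6} = 0 — sig = (2; —)
  • {1,4}:  v_{1} + v_{4} = v_{2} — sig = (2; 1)
  • {2,5}:  v_{2} + v_{5} = v_{4} — sig = (2; 1)
  • {4,7}:  v_{4} + v_{7} = v_{3} — sig = (2; 1)
  • {2,7}:  v_{2} + v_{7} = v_{1} + v_{3} — sig = (2; 1,1)

Signatures (|P|; sorted positive RHS coefficients), sorted:
    |P|=2: 6 collections, coeffs (), (), (1), (1), (1), (1,1)


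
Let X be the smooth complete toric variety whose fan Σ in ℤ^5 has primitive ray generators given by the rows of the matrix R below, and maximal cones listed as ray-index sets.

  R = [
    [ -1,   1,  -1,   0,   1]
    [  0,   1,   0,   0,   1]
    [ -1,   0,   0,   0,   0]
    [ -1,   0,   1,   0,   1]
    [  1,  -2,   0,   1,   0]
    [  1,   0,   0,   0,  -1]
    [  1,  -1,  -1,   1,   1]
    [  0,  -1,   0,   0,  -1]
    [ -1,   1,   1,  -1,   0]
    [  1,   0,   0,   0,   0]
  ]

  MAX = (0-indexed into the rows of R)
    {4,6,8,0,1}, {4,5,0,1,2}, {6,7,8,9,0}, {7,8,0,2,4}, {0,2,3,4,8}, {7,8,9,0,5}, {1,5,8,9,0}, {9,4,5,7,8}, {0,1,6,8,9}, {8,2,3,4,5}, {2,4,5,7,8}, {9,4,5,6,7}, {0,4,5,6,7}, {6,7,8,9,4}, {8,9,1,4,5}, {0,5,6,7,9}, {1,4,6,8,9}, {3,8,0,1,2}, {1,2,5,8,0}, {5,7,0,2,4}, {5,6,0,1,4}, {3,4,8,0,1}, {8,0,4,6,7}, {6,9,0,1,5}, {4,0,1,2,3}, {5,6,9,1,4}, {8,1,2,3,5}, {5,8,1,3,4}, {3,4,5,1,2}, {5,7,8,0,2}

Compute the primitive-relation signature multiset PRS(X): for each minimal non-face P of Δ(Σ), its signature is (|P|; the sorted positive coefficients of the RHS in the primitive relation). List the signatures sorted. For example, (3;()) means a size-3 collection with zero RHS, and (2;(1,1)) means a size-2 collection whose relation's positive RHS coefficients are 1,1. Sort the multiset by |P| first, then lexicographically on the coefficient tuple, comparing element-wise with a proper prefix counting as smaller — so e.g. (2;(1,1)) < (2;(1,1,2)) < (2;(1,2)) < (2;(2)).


Δ(Σ) — 10 vertices, 11 min non-faces:

  P = {1,7}:  v_{1} + v_{7} = 0 ; sig = (2;())
  P = {2,9}:  v_{2} + v_{9} = 0 ; sig = (2;())
  P = {2,6}:  v_{2} + v_{6} = v_{0} + v_{4} ; sig = (2;(1,1))
  P = {3,7}:  v_{3} + v_{7} = v_{2} + v_{4} + v_{8} ; sig = (2;(1,1,1))
  P = {3,9}:  v_{3} + v_{9} = v_{1} + v_{4} + v_{8} ; sig = (2;(1,1,1))
  P = {3,6}:  v_{3} + v_{6} = v_{0} + v_{1} + 2·v_{4} + v_{8} ; sig = (2;(1,1,1,2))
  P = {0,4,9}:  v_{0} + v_{4} + v_{9} = v_{6} ; sig = (3;(1))
  P = {5,6,8}:  v_{5} + v_{6} + v_{8} = v_{9} ; sig = (3;(1))
  P = {0,3,5}:  v_{0} + v_{3} + v_{5} = v_{1} + v_{2} ; sig = (3;(1,1))
  P = {0,4,5,8}:  v_{0} + v_{4} + v_{5} + v_{8} = 0 ; sig = (4;())
  P = {1,2,4,8}:  v_{1} + v_{2} + v_{4} + v_{8} = v_{3} ; sig = (4;(1))

Hence PRS(X_Σ) =
[(2;()), (2;()), (2;(1,1)), (2;(1,1,1)), (2;(1,1,1)), (2;(1,1,1,2)), (3;(1)), (3;(1)), (3;(1,1)), (4;()), (4;(1))]


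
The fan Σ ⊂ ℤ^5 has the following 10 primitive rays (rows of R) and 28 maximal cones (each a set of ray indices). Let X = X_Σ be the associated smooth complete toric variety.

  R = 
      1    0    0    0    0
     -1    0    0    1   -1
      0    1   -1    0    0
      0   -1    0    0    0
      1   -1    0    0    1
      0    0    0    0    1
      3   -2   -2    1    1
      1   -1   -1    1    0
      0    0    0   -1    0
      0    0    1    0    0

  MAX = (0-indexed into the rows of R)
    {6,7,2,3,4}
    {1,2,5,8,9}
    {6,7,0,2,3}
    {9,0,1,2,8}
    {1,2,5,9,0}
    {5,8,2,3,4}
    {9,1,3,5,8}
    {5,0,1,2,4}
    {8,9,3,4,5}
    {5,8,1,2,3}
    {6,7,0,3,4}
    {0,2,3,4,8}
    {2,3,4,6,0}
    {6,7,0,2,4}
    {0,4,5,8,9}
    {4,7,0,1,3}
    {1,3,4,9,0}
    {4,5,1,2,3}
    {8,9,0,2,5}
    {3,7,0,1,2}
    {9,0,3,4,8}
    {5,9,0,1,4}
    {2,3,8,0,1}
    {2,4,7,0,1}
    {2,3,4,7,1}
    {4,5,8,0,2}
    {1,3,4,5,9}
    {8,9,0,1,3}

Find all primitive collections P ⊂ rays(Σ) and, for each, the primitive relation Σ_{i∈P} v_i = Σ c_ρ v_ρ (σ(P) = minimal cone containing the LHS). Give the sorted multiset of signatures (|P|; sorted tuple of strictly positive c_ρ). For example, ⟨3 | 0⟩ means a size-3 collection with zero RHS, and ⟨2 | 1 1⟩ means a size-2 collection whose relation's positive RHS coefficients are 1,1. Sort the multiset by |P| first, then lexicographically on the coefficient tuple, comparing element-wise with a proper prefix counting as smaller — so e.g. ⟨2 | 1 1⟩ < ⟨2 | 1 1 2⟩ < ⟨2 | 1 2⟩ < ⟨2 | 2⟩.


Primitive collections (14):

  {6,9}:  v_{6} + v_{9} = v_{0} + v_{4} + v_{7}  →  sig = ⟨2 | 1 1 1⟩
  {7,9}:  v_{7} + v_{9} = v_{0} + v_{1} + v_{4}  →  sig = ⟨2 | 1 1 1⟩
  {5,6}:  v_{5} + v_{6} = v_{2} + 2·v_{4} + v_{7}  →  sig = ⟨2 | 1 1 2⟩
  {5,7}:  v_{5} + v_{7} = v_{1} + v_{2} + 2·v_{4}  →  sig = ⟨2 | 1 1 2⟩
  {7,8}:  v_{7} + v_{8} = v_{0} + v_{2} + 2·v_{3}  →  sig = ⟨2 | 1 1 2⟩
  {6,8}:  v_{6} + v_{8} = 2·v_{0} + 2·v_{2} + 3·v_{3} + v_{4}  →  sig = ⟨2 | 1 2 2 3⟩
  {1,6}:  v_{1} + v_{6} = 2·v_{7}  →  sig = ⟨2 | 2⟩
  {2,3,9}:  v_{2} + v_{3} + v_{9} = 0  →  sig = ⟨3 | 0⟩
  {0,3,5}:  v_{0} + v_{3} + v_{5} = v_{4}  →  sig = ⟨3 | 1⟩
  {1,4,8}:  v_{1} + v_{4} + v_{8} = v_{3}  →  sig = ⟨3 | 1⟩
  {2,4,9}:  v_{2} + v_{4} + v_{9} = v_{0} + v_{5}  →  sig = ⟨3 | 1 1⟩
  {0,1,5,8}:  v_{0} + v_{1} + v_{5} + v_{8} = 0  →  sig = ⟨4 | 0⟩
  {0,1,2,3,4}:  v_{0} + v_{1} + v_{2} + v_{3} + v_{4} = v_{7}  →  sig = ⟨5 | 1⟩
  {0,2,3,4,7}:  v_{0} + v_{2} + v_{3} + v_{4} + v_{7} = v_{6}  →  sig = ⟨5 | 1⟩

so the primitive-relation signature multiset is
    |P|=2: 7 collections, coeffs (1,1,1), (1,1,1), (1,1,2), (1,1,2), (1,1,2), (1,2,2,3), (2)
    |P|=3: 4 collections, coeffs (), (1), (1), (1,1)
    |P|=4: 1 collection, coeffs ()
    |P|=5: 2 collections, coeffs (1), (1)


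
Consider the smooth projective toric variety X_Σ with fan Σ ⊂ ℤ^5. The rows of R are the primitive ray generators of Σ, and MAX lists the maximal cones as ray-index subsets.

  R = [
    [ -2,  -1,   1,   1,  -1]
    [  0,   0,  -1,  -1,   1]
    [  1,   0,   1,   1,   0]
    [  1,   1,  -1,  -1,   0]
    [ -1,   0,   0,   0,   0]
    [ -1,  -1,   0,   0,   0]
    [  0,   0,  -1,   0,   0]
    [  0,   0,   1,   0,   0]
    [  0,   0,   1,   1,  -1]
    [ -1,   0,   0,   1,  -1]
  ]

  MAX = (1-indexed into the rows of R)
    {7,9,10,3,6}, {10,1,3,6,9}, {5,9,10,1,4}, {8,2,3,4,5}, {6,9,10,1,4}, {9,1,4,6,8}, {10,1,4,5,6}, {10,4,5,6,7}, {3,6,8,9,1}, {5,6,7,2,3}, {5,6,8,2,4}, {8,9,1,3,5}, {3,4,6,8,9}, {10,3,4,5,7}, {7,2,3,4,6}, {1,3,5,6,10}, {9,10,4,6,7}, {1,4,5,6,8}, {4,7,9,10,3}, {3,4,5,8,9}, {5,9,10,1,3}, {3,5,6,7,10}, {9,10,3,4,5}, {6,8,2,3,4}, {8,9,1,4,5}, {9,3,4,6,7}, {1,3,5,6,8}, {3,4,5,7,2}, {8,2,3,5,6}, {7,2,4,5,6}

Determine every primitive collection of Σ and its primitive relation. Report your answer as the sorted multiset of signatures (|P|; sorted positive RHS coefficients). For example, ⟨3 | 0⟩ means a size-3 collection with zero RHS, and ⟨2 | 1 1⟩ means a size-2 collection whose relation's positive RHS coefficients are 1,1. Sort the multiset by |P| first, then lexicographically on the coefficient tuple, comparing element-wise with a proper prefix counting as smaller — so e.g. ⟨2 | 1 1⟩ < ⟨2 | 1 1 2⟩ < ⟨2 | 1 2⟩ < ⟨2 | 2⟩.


11 minimal non-faces of Δ(Σ) (on 10 rays):

  P={2,9}:  v_{2} + v_{9} = 0  ⟹  sig = ⟨2 | 0⟩
  P={7,8}:  v_{7} + v_{8} = 0  ⟹  sig = ⟨2 | 0⟩
  P={1,2}:  v_{1} + v_{2} = v_{5} + v_{6}  ⟹  sig = ⟨2 | 1 1⟩
  P={1,7}:  v_{1} + v_{7} = v_{6} + v_{10}  ⟹  sig = ⟨2 | 1 1⟩
  P={2,10}:  v_{2} + v_{10} = v_{5} + v_{7}  ⟹  sig = ⟨2 | 1 1⟩
  P={8,10}:  v_{8} + v_{10} = v_{5} + v_{9}  ⟹  sig = ⟨2 | 1 1⟩
  P={1,3,4}:  v_{1} + v_{3} + v_{4} = v_{9}  ⟹  sig = ⟨3 | 1⟩
  P={5,6,9}:  v_{5} + v_{6} + v_{9} = v_{1}  ⟹  sig = ⟨3 | 1⟩
  P={5,7,9}:  v_{5} + v_{7} + v_{9} = v_{10}  ⟹  sig = ⟨3 | 1⟩
  P={3,4,5,6}:  v_{3} + v_{4} + v_{5} + v_{6} = 0  ⟹  sig = ⟨4 | 0⟩
  P={3,4,6,10}:  v_{3} + v_{4} + v_{6} + v_{10} = v_{7} + v_{9}  ⟹  sig = ⟨4 | 1 1⟩

so the primitive-relation signature multiset is
{ ⟨2 | 0⟩ ×2,  ⟨2 | 1 1⟩ ×4,  ⟨3 | 1⟩ ×3,  ⟨4 | 0⟩,  ⟨4 | 1 1⟩ }


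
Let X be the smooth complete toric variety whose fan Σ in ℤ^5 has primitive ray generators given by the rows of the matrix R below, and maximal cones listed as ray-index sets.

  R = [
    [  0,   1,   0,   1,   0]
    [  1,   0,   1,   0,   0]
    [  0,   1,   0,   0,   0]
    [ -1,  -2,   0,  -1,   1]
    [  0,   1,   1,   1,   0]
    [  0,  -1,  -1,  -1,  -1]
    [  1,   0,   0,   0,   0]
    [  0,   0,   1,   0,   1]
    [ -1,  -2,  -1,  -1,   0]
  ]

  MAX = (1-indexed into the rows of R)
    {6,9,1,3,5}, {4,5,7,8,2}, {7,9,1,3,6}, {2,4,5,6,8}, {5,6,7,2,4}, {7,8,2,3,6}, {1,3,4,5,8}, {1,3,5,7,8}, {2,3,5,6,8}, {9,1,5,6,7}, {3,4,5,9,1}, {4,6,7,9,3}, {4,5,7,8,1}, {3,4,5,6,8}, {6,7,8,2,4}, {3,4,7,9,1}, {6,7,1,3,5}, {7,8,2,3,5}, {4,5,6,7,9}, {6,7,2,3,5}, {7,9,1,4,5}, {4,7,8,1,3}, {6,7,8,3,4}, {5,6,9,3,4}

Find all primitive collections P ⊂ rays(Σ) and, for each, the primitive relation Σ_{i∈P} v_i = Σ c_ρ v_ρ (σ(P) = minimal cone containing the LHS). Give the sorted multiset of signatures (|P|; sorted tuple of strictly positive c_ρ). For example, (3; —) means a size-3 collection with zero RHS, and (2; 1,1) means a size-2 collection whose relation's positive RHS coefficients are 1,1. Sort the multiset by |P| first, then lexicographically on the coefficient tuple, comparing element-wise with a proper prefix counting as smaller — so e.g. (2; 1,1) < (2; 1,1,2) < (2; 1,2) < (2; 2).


Δ(Σ) — 9 vertices, 9 min non-faces:

  {8,9}:  v_{8} + v_{9} = v_{4}  →  sig = (2; 1)
  {1,2}:  v_{1} + v_{2} = v_{5} + v_{7}  →  sig = (2; 1,1)
  {2,9}:  v_{2} + v_{9} = v_{4} + v_{5} + v_{6} + v_{7}  →  sig = (2; 1,1,1,1)
  {1,6,8}:  v_{1} + v_{6} + v_{8} = 0  →  sig = (3; —)
  {1,4,6}:  v_{1} + v_{4} + v_{6} = v_{9}  →  sig = (3; 1)
  {2,3,4}:  v_{2} + v_{3} + v_{4} = v_{6} + 2·v_{8}  →  sig = (3; 1,2)
  {3,5,7,9}:  v_{3} + v_{5} + v_{7} + v_{9} = 0  →  sig = (4; —)
  {3,4,5,7}:  v_{3} + v_{4} + v_{5} + v_{7} = v_{8}  →  sig = (4; 1)
  {5,6,7,8}:  v_{5} + v_{6} + v_{7} + v_{8} = v_{2}  →  sig = (4; 1)

Sorted signature multiset PRS(X):
[(2; 1), (2; 1,1), (2; 1,1,1,1), (3; —), (3; 1), (3; 1,2), (4; —), (4; 1), (4; 1)]


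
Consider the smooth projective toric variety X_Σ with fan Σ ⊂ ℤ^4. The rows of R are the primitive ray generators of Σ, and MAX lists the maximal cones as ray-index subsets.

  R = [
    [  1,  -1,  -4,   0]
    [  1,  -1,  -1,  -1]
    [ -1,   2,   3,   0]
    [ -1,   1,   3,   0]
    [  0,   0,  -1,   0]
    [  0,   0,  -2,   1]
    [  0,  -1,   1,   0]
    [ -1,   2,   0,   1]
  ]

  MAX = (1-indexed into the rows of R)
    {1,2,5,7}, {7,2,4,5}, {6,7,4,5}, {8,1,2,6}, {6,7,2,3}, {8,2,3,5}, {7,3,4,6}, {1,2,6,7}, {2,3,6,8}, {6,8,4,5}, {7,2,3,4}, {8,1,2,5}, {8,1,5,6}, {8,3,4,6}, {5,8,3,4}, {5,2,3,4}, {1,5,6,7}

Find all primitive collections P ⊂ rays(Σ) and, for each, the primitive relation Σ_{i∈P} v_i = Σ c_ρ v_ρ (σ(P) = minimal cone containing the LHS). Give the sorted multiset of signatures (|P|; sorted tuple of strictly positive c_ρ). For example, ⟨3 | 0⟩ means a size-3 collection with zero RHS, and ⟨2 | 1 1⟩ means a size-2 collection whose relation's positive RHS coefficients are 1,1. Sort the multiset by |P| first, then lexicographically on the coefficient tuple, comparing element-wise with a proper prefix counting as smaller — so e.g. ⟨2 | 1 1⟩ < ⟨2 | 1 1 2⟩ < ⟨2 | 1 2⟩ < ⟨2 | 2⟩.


The 8 primitive collections of Σ (r=8, n=4):

  P={1,4}:  v_{1} + v_{4} = v_{5}  so sig = ⟨2 | 1⟩
  P={1,3}:  v_{1} + v_{3} = v_{2} + v_{8}  so sig = ⟨2 | 1 1⟩
  P={7,8}:  v_{7} + v_{8} = v_{4} + v_{6}  so sig = ⟨2 | 1 1⟩
  P={2,4,6}:  v_{2} + v_{4} + v_{6} = 0  so sig = ⟨3 | 0⟩
  P={2,5,6}:  v_{2} + v_{5} + v_{6} = v_{1}  so sig = ⟨3 | 1⟩
  P={3,5,6}:  v_{3} + v_{5} + v_{6} = v_{8}  so sig = ⟨3 | 1⟩
  P={3,5,7}:  v_{3} + v_{5} + v_{7} = v_{4}  so sig = ⟨3 | 1⟩
  P={2,4,8}:  v_{2} + v_{4} + v_{8} = v_{3} + v_{5}  so sig = ⟨3 | 1 1⟩

Signatures (|P|; sorted positive RHS coefficients), sorted:
[⟨2 | 1⟩, ⟨2 | 1 1⟩, ⟨2 | 1 1⟩, ⟨3 | 0⟩, ⟨3 | 1⟩, ⟨3 | 1⟩, ⟨3 | 1⟩, ⟨3 | 1 1⟩]


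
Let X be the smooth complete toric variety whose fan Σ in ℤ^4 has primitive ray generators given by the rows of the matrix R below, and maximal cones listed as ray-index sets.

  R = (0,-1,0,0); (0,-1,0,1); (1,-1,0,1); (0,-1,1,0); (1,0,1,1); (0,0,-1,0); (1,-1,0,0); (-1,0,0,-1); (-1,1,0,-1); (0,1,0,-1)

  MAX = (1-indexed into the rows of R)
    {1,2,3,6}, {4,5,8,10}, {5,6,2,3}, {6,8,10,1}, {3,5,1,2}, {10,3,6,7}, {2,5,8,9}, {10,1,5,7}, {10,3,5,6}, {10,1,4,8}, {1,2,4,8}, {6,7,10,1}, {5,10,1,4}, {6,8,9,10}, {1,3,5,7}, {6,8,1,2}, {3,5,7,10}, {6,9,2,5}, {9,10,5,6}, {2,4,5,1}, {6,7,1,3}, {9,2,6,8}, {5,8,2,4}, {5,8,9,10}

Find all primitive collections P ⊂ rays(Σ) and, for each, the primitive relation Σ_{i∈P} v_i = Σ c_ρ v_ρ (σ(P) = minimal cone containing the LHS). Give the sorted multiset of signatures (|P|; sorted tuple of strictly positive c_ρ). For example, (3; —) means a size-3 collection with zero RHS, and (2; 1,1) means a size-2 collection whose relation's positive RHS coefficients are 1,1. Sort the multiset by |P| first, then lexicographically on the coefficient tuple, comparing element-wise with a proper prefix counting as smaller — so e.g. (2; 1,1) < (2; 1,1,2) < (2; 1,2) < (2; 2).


Σ has 16 primitive collections:

  • {2,10}:  v_{2} + v_{10} = 0  →  sig = (2; —)
  • {3,9}:  v_{3} + v_{9} = 0  →  sig = (2; —)
  • {1,9}:  v_{1} + v_{9} = v_{8}  →  sig = (2; 1)
  • {3,8}:  v_{3} + v_{8} = v_{1}  →  sig = (2; 1)
  • {4,6}:  v_{4} + v_{6} = v_{1}  →  sig = (2; 1)
  • {2,7}:  v_{2} + v_{7} = v_{1} + v_{3}  →  sig = (2; 1,1)
  • {7,9}:  v_{7} + v_{9} = v_{1} + v_{10}  →  sig = (2; 1,1)
  • {4,7}:  v_{4} + v_{7} = 3·v_{1} + v_{5} + v_{10}  →  sig = (2; 1,1,3)
  • {3,4}:  v_{3} + v_{4} = 2·v_{1} + v_{5}  →  sig = (2; 1,2)
  • {4,9}:  v_{4} + v_{9} = v_{5} + 2·v_{8}  →  sig = (2; 1,2)
  • {7,8}:  v_{7} + v_{8} = 2·v_{1} + v_{10}  →  sig = (2; 1,2)
  • {5,6,8}:  v_{5} + v_{6} + v_{8} = 0  →  sig = (3; —)
  • {1,3,10}:  v_{1} + v_{3} + v_{10} = v_{7}  →  sig = (3; 1)
  • {1,5,6}:  v_{1} + v_{5} + v_{6} = v_{3}  →  sig = (3; 1)
  • {1,5,8}:  v_{1} + v_{5} + v_{8} = v_{4}  →  sig = (3; 1)
  • {5,6,7}:  v_{5} + v_{6} + v_{7} = 2·v_{3} + v_{10}  →  sig = (3; 1,2)

Signatures (|P|; sorted positive RHS coefficients), sorted:
{ (2; —) ×2,  (2; 1) ×3,  (2; 1,1) ×2,  (2; 1,1,3),  (2; 1,2) ×3,  (3; —),  (3; 1) ×3,  (3; 1,2) }


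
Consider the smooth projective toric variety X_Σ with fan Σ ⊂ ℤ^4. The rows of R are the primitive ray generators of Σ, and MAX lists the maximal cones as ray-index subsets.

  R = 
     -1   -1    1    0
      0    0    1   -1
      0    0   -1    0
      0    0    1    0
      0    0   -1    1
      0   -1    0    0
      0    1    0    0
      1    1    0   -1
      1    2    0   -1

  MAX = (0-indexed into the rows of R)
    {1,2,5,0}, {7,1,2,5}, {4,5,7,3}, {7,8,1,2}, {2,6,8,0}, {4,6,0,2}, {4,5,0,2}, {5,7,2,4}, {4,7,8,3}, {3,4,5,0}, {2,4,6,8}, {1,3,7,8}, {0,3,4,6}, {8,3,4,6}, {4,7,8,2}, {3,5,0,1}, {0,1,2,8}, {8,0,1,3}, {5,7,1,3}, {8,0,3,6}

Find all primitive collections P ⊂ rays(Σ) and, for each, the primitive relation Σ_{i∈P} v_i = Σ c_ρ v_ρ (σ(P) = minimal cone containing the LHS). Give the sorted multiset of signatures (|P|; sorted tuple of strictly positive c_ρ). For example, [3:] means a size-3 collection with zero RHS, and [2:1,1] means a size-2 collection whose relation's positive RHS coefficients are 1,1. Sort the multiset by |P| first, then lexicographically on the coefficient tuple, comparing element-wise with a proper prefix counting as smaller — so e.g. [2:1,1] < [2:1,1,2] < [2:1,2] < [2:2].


|primitive collections| = 8. Relations:

  • {1,4}:  v_{1} + v_{4} = 0 ; sig = [2:]
  • {2,3}:  v_{2} + v_{3} = 0 ; sig = [2:]
  • {5,6}:  v_{5} + v_{6} = 0 ; sig = [2:]
  • {0,7}:  v_{0} + v_{7} = v_{1} ; sig = [2:1]
  • {5,8}:  v_{5} + v_{8} = v_{7} ; sig = [2:1]
  • {6,7}:  v_{6} + v_{7} = v_{8} ; sig = [2:1]
  • {1,6}:  v_{1} + v_{6} = v_{0} + v_{8} ; sig = [2:1,1]
  • {0,4,8}:  v_{0} + v_{4} + v_{8} = v_{6} ; sig = [3:1]

Sorted signature multiset PRS(X):
    |P|=2: 7 collections, coeffs (), (), (), (1), (1), (1), (1,1)
    |P|=3: 1 collection, coeffs (1)


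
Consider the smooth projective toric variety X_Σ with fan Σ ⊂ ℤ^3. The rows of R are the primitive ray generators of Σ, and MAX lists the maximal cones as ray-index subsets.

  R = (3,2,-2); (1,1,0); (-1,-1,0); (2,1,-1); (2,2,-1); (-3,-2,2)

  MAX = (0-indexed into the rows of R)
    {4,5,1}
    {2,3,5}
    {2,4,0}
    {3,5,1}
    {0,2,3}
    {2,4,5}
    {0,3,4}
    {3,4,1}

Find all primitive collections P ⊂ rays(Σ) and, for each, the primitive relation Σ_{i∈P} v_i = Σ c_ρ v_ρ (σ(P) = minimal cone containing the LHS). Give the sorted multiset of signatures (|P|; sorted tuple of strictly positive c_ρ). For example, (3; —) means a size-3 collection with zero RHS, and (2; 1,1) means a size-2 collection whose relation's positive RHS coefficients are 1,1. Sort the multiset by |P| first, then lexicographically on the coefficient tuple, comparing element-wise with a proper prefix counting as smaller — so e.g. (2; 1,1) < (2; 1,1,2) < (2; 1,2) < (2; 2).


Σ has 5 primitive collections:

  P = {0,5}:  v_{0} + v_{5} = 0  →  sig = (2; —)
  P = {1,2}:  v_{1} + v_{2} = 0  →  sig = (2; —)
  P = {0,1}:  v_{0} + v_{1} = v_{3} + v_{4}  →  sig = (2; 1,1)
  P = {2,3,4}:  v_{2} + v_{3} + v_{4} = v_{0}  →  sig = (3; 1)
  P = {3,4,5}:  v_{3} + v_{4} + v_{5} = v_{1}  →  sig = (3; 1)

so the primitive-relation signature multiset is
{ (2; —) ×2,  (2; 1,1),  (3; 1) ×2 }


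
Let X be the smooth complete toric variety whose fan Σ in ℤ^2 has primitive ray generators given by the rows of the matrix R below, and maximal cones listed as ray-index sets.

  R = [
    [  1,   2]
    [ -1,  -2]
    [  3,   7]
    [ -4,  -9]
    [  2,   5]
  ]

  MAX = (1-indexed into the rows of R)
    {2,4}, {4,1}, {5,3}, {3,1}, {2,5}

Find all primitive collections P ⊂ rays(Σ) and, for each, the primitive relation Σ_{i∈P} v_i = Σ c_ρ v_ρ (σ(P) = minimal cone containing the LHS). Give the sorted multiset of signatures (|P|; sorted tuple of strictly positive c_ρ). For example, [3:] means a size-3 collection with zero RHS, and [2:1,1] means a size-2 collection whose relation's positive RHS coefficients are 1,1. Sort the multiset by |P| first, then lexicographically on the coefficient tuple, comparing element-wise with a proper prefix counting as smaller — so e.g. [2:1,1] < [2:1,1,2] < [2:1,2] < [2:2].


Δ(Σ) — 5 vertices, 5 min non-faces:

  {1,2}:  v_{1} + v_{2} = 0  ⟹  sig = [2:]
  {1,5}:  v_{1} + v_{5} = v_{3}  ⟹  sig = [2:1]
  {2,3}:  v_{2} + v_{3} = v_{5}  ⟹  sig = [2:1]
  {3,4}:  v_{3} + v_{4} = v_{2}  ⟹  sig = [2:1]
  {4,5}:  v_{4} + v_{5} = 2·v_{2}  ⟹  sig = [2:2]

Sorted signature multiset PRS(X):
[[2:], [2:1], [2:1], [2:1], [2:2]]


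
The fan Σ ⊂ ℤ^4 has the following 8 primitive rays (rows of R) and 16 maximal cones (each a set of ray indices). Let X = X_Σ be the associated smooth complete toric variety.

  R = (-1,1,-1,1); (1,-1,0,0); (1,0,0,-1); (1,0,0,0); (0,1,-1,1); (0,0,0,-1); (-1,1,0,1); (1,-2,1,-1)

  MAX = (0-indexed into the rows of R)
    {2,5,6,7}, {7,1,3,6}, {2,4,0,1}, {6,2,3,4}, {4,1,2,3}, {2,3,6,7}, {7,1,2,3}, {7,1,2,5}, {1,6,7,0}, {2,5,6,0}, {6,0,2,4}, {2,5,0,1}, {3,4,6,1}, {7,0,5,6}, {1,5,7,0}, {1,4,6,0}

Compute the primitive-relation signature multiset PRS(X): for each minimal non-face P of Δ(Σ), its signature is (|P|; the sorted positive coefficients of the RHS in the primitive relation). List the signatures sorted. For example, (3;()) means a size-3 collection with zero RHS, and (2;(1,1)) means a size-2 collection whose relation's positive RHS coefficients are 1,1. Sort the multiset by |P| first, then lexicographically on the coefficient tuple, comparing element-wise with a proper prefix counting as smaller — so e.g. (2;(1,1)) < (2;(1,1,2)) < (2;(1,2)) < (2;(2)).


Primitive collections (7):

  P={0,3}:  v_{0} + v_{3} = v_{4}  ⟹  sig = (2;(1))
  P={3,5}:  v_{3} + v_{5} = v_{2}  ⟹  sig = (2;(1))
  P={4,7}:  v_{4} + v_{7} = v_{1}  ⟹  sig = (2;(1))
  P={4,5}:  v_{4} + v_{5} = v_{0} + v_{2}  ⟹  sig = (2;(1,1))
  P={1,5,6}:  v_{1} + v_{5} + v_{6} = 0  ⟹  sig = (3;())
  P={1,2,6}:  v_{1} + v_{2} + v_{6} = v_{3}  ⟹  sig = (3;(1))
  P={0,2,7}:  v_{0} + v_{2} + v_{7} = v_{1} + v_{5}  ⟹  sig = (3;(1,1))

so the primitive-relation signature multiset is
    |P|=2: 4 collections, coeffs (1), (1), (1), (1,1)
    |P|=3: 3 collections, coeffs (), (1), (1,1)


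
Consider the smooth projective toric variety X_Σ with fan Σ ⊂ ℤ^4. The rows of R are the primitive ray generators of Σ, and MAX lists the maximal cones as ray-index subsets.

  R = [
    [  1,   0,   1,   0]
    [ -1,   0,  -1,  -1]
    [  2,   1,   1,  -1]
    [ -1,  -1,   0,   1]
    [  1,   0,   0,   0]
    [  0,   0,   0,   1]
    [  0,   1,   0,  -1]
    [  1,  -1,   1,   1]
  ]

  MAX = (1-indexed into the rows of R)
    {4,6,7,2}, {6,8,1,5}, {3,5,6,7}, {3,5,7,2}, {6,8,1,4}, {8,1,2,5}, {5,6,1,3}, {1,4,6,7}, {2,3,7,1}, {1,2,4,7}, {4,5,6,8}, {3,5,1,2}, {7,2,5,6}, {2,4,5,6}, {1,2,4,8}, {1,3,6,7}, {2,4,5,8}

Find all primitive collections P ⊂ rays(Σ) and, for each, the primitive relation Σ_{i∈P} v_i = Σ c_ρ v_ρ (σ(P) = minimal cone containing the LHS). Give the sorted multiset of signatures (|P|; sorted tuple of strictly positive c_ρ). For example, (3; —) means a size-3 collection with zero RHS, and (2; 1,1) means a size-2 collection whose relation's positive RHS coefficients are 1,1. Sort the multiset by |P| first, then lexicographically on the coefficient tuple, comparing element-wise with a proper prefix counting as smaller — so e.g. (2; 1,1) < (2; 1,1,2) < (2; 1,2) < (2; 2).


Primitive collections (9):

  P = {3,4}:  v_{3} + v_{4} = v_{1} — sig = (2; 1)
  P = {7,8}:  v_{7} + v_{8} = v_{1} — sig = (2; 1)
  P = {3,8}:  v_{3} + v_{8} = 2·v_{1} + v_{5} — sig = (2; 1,2)
  P = {1,2,6}:  v_{1} + v_{2} + v_{6} = 0 — sig = (3; —)
  P = {4,5,7}:  v_{4} + v_{5} + v_{7} = 0 — sig = (3; —)
  P = {1,4,5}:  v_{1} + v_{4} + v_{5} = v_{8} — sig = (3; 1)
  P = {1,5,7}:  v_{1} + v_{5} + v_{7} = v_{3} — sig = (3; 1)
  P = {2,3,6}:  v_{2} + v_{3} + v_{6} = v_{5} + v_{7} — sig = (3; 1,1)
  P = {2,6,8}:  v_{2} + v_{6} + v_{8} = v_{4} + v_{5} — sig = (3; 1,1)

Sorted signature multiset PRS(X):
[(2; 1), (2; 1), (2; 1,2), (3; —), (3; —), (3; 1), (3; 1), (3; 1,1), (3; 1,1)]


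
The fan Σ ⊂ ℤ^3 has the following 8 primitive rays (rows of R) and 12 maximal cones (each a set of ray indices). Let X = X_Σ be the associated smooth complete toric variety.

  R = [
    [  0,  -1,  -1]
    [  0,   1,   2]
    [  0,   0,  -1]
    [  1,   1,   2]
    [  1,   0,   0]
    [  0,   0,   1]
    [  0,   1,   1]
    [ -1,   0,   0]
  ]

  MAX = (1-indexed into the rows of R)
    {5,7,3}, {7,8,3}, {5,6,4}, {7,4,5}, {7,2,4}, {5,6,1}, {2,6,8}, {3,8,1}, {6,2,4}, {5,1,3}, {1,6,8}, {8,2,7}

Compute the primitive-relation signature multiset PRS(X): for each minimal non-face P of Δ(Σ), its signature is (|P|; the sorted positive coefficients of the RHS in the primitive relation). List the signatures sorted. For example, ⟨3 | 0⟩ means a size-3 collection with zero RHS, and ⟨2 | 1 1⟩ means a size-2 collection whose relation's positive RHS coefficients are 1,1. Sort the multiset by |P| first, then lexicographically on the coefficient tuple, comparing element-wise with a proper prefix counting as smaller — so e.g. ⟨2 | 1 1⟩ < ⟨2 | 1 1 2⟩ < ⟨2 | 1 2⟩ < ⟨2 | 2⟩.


Minimal non-faces — 10 found among 8 rays, 12 max cones:

  P={1,7}:  v_{1} + v_{7} = 0 — sig = ⟨2 | 0⟩
  P={3,6}:  v_{3} + v_{6} = 0 — sig = ⟨2 | 0⟩
  P={5,8}:  v_{5} + v_{8} = 0 — sig = ⟨2 | 0⟩
  P={1,2}:  v_{1} + v_{2} = v_{6} — sig = ⟨2 | 1⟩
  P={2,3}:  v_{2} + v_{3} = v_{7} — sig = ⟨2 | 1⟩
  P={2,5}:  v_{2} + v_{5} = v_{4} — sig = ⟨2 | 1⟩
  P={4,8}:  v_{4} + v_{8} = v_{2} — sig = ⟨2 | 1⟩
  P={6,7}:  v_{6} + v_{7} = v_{2} — sig = ⟨2 | 1⟩
  P={1,4}:  v_{1} + v_{4} = v_{5} + v_{6} — sig = ⟨2 | 1 1⟩
  P={3,4}:  v_{3} + v_{4} = v_{5} + v_{7} — sig = ⟨2 | 1 1⟩

Hence PRS(X_Σ) =
[⟨2 | 0⟩, ⟨2 | 0⟩, ⟨2 | 0⟩, ⟨2 | 1⟩, ⟨2 | 1⟩, ⟨2 | 1⟩, ⟨2 | 1⟩, ⟨2 | 1⟩, ⟨2 | 1 1⟩, ⟨2 | 1 1⟩]


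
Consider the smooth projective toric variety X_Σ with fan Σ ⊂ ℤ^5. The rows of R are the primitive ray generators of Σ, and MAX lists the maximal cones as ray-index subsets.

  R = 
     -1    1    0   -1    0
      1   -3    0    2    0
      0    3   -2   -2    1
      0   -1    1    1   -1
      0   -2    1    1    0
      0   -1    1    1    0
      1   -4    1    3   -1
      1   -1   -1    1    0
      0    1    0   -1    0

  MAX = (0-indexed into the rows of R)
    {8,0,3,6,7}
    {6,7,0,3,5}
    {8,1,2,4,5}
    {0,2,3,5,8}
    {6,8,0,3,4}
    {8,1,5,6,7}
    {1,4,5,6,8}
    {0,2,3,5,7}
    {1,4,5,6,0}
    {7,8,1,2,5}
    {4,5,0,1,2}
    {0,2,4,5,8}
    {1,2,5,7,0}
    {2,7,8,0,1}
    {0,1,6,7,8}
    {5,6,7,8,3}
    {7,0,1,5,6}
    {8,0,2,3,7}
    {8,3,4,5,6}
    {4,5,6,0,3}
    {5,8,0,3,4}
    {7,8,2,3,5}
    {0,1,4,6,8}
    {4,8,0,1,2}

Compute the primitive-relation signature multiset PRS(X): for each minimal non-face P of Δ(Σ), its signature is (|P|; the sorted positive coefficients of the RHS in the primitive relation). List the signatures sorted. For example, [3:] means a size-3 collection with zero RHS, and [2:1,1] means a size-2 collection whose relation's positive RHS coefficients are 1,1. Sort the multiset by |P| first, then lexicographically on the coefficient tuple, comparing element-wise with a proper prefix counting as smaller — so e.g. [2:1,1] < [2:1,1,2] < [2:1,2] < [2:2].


Δ(Σ) — 9 vertices, 7 min non-faces:

  P={1,3}:  v_{1} + v_{3} = v_{6}  →  sig = [2:1]
  P={2,6}:  v_{2} + v_{6} = v_{7}  →  sig = [2:1]
  P={4,7}:  v_{4} + v_{7} = v_{1}  →  sig = [2:1]
  P={2,3,4}:  v_{2} + v_{3} + v_{4} = 0  →  sig = [3:]
  P={0,5,7,8}:  v_{0} + v_{5} + v_{7} + v_{8} = 0  →  sig = [4:]
  P={0,1,5,8}:  v_{0} + v_{1} + v_{5} + v_{8} = v_{4}  →  sig = [4:1]
  P={0,5,6,8}:  v_{0} + v_{5} + v_{6} + v_{8} = v_{3} + v_{4}  →  sig = [4:1,1]

so the primitive-relation signature multiset is
    [2:1]
    [2:1]
    [2:1]
    [3:]
    [4:]
    [4:1]
    [4:1,1]
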